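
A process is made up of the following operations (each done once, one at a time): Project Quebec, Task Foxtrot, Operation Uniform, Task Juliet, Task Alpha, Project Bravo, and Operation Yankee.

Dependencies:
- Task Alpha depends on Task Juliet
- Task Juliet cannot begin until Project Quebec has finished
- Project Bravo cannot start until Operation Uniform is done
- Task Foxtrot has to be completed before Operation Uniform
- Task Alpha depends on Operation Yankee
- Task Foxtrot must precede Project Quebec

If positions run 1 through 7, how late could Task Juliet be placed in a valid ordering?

Following the constraints forward from Task Juliet, its only required successor is Task Alpha.
With 1 mandatory successor out of 7 operations total, the latest slot for Task Juliet is 7−1 = 6, and it's reachable by doing all non-successors before Task Juliet.

6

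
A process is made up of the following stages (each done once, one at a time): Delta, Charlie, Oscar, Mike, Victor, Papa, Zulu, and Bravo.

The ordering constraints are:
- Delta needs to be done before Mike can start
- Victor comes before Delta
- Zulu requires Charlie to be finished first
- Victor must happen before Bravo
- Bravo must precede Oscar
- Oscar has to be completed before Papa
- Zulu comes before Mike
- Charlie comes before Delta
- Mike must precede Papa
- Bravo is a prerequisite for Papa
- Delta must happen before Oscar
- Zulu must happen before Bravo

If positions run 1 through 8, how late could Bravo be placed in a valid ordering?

6

Following every chain forward from Bravo, the stages that must come later are Oscar, Papa — 2 of them.
With 2 mandatory successors out of 8 stages total, the latest slot for Bravo is 8−2 = 6, and it's reachable by doing all non-successors before Bravo.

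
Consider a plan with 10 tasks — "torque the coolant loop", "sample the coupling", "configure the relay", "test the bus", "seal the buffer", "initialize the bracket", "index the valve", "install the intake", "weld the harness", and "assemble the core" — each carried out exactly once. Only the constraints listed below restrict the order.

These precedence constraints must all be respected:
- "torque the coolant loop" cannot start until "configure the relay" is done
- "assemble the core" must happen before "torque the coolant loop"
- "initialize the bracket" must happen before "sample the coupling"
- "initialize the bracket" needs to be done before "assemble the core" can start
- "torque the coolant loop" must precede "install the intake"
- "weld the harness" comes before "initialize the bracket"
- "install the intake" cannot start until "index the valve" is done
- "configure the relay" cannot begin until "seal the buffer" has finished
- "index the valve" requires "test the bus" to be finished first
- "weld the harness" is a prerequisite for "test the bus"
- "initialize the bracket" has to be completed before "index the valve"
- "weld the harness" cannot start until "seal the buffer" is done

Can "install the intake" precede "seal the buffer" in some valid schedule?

No

There is a dependency chain "seal the buffer" → "configure the relay" → "torque the coolant loop" → "install the intake", so "install the intake" always comes after "seal the buffer".
Hence "install the intake" can never be scheduled before "seal the buffer".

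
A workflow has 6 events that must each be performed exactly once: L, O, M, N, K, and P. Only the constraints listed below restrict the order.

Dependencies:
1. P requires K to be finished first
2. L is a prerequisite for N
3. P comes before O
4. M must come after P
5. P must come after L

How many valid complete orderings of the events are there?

18

2 events have no prerequisites (L, K), so any of them could come first.
Systematically extending each partial ordering one event at a time and counting, there are 18 complete orderings.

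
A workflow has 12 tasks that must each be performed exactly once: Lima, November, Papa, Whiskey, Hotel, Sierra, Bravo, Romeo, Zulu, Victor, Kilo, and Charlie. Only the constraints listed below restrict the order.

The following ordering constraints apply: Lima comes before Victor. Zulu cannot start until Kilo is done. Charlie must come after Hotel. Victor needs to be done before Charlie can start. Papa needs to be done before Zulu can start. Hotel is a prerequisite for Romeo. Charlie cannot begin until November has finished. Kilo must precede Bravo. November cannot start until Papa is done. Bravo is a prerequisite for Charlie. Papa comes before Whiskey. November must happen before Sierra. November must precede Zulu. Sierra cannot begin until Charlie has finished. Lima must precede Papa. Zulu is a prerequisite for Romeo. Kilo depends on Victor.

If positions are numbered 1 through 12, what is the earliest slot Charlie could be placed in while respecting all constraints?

8

The tasks that are forced before Charlie, directly or transitively, are Lima, November, Papa, Hotel, Bravo, Victor, Kilo. That's 7 tasks.
With 7 mandatory predecessors, the earliest Charlie can sit is position 7+1 = 8, and placing just those 7 first achieves it.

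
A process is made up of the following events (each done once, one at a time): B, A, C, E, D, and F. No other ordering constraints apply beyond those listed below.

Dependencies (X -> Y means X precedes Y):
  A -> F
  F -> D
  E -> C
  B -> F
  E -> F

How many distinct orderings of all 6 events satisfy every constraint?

3 events have no prerequisites (B, A, E), so any of them could come first.
Counting all ways to extend the partial order to a total order gives 24.

24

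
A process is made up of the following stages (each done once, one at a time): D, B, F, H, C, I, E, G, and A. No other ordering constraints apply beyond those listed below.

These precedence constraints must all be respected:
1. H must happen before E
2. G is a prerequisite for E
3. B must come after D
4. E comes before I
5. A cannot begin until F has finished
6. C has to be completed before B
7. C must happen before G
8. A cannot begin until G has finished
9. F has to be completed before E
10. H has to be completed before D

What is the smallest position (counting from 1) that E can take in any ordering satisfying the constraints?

Every stage that must precede E has to come before it. Tracing all chains that end at E, those stages are: F, H, C, G — 4 in total.
So at minimum 4 stages come before E, putting E no earlier than position 5. That position is achievable by scheduling exactly those predecessors first.

5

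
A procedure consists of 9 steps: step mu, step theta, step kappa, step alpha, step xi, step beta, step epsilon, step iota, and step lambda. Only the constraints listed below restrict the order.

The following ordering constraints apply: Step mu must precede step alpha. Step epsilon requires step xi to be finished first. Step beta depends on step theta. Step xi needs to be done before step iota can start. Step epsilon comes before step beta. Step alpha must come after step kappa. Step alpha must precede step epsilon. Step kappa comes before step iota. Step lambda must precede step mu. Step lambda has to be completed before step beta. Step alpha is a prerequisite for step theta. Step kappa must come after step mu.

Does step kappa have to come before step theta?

Following the dependencies: step kappa → step alpha → step theta.
Hence step kappa necessarily comes before step theta.

Yes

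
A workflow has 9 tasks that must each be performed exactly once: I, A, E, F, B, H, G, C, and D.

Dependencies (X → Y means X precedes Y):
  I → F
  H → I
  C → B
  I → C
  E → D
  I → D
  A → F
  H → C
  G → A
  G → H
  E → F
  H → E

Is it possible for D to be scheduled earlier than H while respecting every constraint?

There is a dependency chain H → I → D, so D always comes after H.
So no valid ordering can have D before H.

No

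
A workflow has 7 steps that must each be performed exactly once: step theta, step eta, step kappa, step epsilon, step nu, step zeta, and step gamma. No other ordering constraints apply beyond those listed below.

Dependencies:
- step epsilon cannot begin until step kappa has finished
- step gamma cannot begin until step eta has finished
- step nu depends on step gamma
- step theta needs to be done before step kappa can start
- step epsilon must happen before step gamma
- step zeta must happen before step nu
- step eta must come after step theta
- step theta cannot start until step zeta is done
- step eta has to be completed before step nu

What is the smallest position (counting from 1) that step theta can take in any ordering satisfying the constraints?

2

The only step forced before step theta (directly or transitively) is step zeta.
So at minimum 1 step comes before step theta, putting step theta no earlier than position 2. That position is achievable by scheduling exactly that predecessor first.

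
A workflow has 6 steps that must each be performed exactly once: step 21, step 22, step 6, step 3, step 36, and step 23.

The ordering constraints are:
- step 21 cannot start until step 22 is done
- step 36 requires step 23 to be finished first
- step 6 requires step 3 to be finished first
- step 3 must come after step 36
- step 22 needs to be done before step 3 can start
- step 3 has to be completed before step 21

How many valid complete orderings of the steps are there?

6

The steps with no prerequisites are step 22, step 23; any of them can be placed first.
Systematically extending each partial ordering one step at a time and counting, there are 6 complete orderings.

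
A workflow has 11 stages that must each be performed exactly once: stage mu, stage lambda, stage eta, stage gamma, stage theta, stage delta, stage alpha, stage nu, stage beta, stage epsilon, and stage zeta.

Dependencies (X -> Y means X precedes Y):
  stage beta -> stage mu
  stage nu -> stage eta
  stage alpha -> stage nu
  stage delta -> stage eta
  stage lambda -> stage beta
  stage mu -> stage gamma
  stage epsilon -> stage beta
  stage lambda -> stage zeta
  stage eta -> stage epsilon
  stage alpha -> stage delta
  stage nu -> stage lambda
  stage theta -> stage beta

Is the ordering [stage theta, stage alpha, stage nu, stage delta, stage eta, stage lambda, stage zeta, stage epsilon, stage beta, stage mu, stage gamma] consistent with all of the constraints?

Yes

Every stated constraint is respected: stage theta sits at position 1, ahead of stage beta at position 9, and each of the other listed pairs likewise has the predecessor earlier in the sequence.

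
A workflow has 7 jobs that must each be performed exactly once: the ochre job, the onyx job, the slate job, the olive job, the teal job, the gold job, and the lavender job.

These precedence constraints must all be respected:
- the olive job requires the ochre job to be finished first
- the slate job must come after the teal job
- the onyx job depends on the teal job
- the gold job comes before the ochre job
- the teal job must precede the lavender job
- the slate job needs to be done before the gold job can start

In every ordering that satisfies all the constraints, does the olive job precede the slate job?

The constraints actually force the slate job before the olive job (via the slate job → the gold job → the ochre job → the olive job), not the other way around.
So the olive job never precedes the slate job.

No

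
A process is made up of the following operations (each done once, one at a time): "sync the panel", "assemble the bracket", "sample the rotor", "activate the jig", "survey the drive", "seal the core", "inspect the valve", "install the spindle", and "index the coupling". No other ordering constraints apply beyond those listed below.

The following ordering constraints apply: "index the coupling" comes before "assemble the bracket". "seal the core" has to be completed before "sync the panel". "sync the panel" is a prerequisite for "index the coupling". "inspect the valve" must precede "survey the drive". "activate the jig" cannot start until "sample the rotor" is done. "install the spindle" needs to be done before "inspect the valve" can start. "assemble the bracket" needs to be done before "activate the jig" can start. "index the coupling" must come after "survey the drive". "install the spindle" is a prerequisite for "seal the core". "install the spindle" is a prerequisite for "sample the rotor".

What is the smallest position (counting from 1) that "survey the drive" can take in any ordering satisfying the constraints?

The operations that are forced before "survey the drive", directly or transitively, are "inspect the valve", "install the spindle". That's 2 operations.
So at minimum 2 operations come before "survey the drive", putting "survey the drive" no earlier than position 3. That position is achievable by scheduling exactly those predecessors first.

3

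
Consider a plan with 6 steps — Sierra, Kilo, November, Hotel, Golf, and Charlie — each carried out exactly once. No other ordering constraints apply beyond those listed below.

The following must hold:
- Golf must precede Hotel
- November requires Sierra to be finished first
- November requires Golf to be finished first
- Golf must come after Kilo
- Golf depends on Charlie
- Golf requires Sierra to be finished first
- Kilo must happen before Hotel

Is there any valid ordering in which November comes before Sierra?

Following Sierra → November, Sierra must precede November in every valid ordering.
Hence November can never be scheduled before Sierra.

No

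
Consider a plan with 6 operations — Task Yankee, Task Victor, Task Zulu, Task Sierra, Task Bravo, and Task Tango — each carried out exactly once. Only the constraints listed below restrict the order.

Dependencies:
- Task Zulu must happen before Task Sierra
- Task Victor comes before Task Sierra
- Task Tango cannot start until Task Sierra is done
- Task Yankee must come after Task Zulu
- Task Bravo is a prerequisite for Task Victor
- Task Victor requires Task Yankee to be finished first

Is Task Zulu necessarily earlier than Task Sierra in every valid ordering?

There is a constraint chain Task Zulu → Task Sierra.
Hence Task Zulu necessarily comes before Task Sierra.

Yes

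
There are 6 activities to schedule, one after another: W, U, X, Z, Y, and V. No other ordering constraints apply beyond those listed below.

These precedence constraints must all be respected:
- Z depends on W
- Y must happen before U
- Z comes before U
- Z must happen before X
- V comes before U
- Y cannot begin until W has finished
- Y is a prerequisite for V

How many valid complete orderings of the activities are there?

Only W has no prerequisites, so it must go first.
Counting all ways to extend the partial order to a total order gives 9.

9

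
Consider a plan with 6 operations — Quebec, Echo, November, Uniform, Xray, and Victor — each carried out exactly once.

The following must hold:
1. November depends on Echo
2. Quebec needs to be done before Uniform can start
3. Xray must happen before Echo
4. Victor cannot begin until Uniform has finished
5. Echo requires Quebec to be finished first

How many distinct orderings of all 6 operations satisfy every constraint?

The operations with no prerequisites are Quebec, Xray; any of them can be placed first.
Enumerating by repeatedly choosing an available operation (one whose prerequisites are all placed) gives 16 distinct complete orderings.

16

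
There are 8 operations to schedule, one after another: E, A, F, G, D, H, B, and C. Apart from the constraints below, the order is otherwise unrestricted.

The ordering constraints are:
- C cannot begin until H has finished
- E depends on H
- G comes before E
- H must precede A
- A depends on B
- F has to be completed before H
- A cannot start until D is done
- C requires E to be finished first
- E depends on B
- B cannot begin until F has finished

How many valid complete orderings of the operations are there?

3 operations have no prerequisites (F, G, D), so any of them could come first.
Enumerating by repeatedly choosing an available operation (one whose prerequisites are all placed) gives 152 distinct complete orderings.

152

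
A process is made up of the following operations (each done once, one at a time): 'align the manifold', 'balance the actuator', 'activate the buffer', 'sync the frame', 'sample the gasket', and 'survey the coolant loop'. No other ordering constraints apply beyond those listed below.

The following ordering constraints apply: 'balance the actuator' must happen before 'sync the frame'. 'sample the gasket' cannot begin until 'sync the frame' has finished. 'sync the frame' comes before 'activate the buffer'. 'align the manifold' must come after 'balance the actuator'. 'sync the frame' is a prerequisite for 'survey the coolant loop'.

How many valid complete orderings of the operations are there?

30

'balance the actuator' is the only operation with nothing required before it, so every ordering starts there.
Enumerating by repeatedly choosing an available operation (one whose prerequisites are all placed) gives 30 distinct complete orderings.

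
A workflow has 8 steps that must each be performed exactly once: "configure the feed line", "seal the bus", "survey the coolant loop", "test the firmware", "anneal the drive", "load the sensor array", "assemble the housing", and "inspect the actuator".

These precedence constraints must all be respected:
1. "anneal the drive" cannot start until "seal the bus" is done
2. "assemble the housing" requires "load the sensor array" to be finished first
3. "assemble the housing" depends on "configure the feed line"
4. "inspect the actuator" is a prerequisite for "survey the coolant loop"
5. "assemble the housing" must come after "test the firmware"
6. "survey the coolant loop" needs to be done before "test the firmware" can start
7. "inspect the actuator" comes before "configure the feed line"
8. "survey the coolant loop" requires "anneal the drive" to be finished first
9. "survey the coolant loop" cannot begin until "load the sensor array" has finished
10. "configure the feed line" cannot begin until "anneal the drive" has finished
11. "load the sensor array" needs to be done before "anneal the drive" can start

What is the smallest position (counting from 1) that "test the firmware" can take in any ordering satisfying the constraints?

6

Every step that must precede "test the firmware" has to come before it. Tracing all chains that end at "test the firmware", those steps are: "seal the bus", "survey the coolant loop", "anneal the drive", "load the sensor array", "inspect the actuator" — 5 in total.
With 5 mandatory predecessors, the earliest "test the firmware" can sit is position 5+1 = 6, and placing just those 5 first achieves it.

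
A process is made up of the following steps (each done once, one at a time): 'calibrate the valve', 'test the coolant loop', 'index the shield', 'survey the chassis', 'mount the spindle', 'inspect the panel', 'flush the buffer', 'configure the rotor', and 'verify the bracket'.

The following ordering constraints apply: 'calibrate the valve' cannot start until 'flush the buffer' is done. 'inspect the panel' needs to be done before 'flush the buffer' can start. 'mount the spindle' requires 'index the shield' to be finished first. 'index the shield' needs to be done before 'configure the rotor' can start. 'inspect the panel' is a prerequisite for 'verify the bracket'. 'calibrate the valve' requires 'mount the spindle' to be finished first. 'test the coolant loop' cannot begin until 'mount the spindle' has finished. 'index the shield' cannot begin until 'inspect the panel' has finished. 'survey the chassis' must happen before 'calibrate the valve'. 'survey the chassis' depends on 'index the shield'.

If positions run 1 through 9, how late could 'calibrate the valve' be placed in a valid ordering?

9

No constraint forces any step after 'calibrate the valve', so it can be placed last, in position 9.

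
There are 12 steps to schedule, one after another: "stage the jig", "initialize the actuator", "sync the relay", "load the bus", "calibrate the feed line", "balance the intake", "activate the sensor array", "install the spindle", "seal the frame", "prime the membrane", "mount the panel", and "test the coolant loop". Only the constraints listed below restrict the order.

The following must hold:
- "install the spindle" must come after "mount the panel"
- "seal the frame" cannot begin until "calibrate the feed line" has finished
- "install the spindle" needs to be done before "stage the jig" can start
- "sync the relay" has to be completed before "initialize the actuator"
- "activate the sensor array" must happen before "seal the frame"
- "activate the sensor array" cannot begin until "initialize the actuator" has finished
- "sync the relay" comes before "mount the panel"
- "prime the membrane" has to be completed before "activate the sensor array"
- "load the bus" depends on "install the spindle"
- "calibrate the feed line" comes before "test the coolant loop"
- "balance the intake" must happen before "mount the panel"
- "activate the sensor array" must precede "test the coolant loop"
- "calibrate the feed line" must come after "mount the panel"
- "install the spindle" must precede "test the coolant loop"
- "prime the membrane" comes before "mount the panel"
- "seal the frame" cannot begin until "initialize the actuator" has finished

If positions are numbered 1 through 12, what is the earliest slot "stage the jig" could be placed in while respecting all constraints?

6

Every step that must precede "stage the jig" has to come before it. Tracing all chains that end at "stage the jig", those steps are: "sync the relay", "balance the intake", "install the spindle", "prime the membrane", "mount the panel" — 5 in total.
With 5 mandatory predecessors, the earliest "stage the jig" can sit is position 5+1 = 6, and placing just those 5 first achieves it.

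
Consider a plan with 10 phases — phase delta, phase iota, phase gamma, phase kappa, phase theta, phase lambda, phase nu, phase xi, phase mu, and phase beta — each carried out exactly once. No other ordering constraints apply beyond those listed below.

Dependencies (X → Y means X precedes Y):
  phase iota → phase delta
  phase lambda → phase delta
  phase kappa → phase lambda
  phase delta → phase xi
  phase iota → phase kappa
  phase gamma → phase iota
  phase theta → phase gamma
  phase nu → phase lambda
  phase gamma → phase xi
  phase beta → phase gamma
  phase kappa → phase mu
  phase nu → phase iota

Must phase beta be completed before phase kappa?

Following the dependencies: phase beta → phase gamma → phase iota → phase kappa.
So phase beta must precede phase kappa in any valid ordering.

Yes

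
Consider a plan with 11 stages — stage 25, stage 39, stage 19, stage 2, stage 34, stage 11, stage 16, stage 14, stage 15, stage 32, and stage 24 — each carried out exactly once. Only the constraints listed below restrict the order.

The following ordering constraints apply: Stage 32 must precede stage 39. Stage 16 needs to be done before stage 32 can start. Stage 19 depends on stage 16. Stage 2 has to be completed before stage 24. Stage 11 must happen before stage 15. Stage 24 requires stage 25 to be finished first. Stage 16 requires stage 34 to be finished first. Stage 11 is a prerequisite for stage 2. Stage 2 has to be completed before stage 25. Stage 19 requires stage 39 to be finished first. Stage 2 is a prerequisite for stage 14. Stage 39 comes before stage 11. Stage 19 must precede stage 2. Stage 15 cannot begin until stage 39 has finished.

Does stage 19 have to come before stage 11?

No

Nothing in the constraints links stage 19 and stage 11; they are unordered relative to each other.
There exist valid orderings with stage 11 before stage 19, so stage 19 is not required to come first.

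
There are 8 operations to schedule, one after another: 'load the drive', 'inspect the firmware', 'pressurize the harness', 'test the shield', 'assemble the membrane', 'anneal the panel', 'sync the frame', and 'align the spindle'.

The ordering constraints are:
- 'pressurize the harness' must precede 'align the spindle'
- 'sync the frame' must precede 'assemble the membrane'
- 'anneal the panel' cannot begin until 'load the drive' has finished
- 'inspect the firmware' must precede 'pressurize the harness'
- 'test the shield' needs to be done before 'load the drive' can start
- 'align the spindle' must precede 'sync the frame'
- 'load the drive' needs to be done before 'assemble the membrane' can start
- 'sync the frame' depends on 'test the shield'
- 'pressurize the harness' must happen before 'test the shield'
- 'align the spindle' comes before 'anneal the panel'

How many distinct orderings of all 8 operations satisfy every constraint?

Only 'inspect the firmware' has no prerequisites, so it must go first.
Systematically extending each partial ordering one operation at a time and counting, there are 13 complete orderings.

13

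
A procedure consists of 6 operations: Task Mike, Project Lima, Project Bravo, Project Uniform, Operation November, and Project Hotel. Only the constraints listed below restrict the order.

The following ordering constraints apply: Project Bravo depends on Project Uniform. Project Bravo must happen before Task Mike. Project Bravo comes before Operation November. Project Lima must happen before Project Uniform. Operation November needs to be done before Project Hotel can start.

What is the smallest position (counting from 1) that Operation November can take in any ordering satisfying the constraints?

The operations that are forced before Operation November, directly or transitively, are Project Lima, Project Bravo, Project Uniform. That's 3 operations.
With 3 mandatory predecessors, the earliest Operation November can sit is position 3+1 = 4, and placing just those 3 first achieves it.

4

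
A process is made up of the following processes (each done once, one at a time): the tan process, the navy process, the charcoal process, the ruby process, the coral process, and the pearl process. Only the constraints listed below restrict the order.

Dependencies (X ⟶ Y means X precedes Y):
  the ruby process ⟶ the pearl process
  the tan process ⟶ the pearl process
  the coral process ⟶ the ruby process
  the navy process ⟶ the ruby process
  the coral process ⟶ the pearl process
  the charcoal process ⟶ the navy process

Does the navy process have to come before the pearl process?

Yes

Tracing the constraints gives a chain: the navy process → the ruby process → the pearl process.
So the navy process must precede the pearl process in any valid ordering.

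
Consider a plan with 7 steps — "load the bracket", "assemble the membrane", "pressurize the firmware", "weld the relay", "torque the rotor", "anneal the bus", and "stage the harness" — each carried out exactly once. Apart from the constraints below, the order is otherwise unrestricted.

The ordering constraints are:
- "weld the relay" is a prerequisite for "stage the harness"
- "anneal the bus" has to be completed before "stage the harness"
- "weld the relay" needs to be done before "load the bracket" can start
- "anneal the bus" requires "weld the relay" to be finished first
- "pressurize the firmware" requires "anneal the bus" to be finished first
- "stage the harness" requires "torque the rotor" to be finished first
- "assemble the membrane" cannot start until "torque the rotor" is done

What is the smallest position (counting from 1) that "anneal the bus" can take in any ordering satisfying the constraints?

The only step forced before "anneal the bus" (directly or transitively) is "weld the relay".
With 1 mandatory predecessor, the earliest "anneal the bus" can sit is position 1+1 = 2, and placing just that one first achieves it.

2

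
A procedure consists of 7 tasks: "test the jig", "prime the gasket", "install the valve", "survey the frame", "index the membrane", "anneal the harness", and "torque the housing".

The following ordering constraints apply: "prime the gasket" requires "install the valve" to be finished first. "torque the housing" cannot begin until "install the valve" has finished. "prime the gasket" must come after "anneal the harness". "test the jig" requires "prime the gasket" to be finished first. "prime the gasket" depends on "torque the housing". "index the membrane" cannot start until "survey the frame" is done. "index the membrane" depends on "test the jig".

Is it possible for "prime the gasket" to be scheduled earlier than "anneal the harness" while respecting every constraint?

The constraints give a chain "anneal the harness" → "prime the gasket", which forces "anneal the harness" before "prime the gasket".
Hence "prime the gasket" can never be scheduled before "anneal the harness".

No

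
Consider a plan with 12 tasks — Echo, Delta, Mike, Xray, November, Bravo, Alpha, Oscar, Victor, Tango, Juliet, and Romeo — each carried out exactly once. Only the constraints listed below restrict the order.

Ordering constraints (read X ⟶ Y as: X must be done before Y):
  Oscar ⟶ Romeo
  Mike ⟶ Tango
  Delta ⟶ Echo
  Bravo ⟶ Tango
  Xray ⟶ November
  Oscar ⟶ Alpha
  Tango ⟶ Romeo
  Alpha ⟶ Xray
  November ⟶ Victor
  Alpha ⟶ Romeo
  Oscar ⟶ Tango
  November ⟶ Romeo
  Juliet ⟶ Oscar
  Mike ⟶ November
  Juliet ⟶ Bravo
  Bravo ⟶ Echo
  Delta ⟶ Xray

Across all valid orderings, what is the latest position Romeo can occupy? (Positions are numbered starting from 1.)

12

Romeo has no required successors, so nothing stops it from going last (position 12).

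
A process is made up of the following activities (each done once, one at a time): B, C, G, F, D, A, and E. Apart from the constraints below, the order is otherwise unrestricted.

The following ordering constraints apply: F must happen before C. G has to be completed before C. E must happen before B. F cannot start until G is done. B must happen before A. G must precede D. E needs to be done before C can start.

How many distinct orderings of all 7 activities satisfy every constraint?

99

The activities with no prerequisites are G, E; any of them can be placed first.
Counting all ways to extend the partial order to a total order gives 99.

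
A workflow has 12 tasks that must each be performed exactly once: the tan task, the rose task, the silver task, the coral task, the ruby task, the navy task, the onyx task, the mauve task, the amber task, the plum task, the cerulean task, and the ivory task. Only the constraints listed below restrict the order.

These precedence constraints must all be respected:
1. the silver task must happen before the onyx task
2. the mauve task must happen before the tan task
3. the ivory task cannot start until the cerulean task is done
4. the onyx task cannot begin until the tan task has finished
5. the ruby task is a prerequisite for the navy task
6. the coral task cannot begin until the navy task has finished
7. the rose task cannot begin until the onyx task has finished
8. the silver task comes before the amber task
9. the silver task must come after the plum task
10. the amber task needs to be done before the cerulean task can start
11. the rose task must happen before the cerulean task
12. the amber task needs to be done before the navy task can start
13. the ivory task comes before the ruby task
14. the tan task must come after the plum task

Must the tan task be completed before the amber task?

No

No chain of constraints connects the tan task to the amber task in either direction.
A valid ordering placing the amber task before the tan task exists, so the answer is no.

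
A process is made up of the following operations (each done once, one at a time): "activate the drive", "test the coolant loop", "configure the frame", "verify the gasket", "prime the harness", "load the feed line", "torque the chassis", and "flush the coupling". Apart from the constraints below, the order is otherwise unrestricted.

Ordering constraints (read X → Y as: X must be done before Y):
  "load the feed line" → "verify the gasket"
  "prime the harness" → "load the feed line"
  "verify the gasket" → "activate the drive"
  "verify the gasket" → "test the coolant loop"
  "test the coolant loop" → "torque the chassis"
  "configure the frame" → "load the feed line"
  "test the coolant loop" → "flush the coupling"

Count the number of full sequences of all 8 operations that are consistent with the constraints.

The operations with no prerequisites are "configure the frame", "prime the harness"; any of them can be placed first.
Counting all ways to extend the partial order to a total order gives 16.

16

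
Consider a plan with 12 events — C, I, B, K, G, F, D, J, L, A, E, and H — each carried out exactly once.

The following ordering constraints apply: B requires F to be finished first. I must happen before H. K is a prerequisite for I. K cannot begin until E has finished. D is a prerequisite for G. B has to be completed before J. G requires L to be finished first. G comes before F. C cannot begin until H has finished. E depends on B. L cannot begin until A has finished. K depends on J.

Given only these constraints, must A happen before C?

There is a constraint chain A → L → G → F → B → E → K → I → H → C.
That forces A before C in every valid schedule.

Yes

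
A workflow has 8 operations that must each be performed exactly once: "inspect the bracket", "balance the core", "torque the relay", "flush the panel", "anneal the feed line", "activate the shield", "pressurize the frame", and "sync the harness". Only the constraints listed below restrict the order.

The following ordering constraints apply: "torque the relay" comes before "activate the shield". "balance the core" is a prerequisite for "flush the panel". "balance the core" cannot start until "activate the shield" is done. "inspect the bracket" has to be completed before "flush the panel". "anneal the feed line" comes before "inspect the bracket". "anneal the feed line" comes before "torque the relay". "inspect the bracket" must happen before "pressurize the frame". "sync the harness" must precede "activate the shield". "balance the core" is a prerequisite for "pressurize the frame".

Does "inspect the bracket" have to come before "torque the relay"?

No chain of constraints connects "inspect the bracket" to "torque the relay" in either direction.
A valid ordering placing "torque the relay" before "inspect the bracket" exists, so the answer is no.

No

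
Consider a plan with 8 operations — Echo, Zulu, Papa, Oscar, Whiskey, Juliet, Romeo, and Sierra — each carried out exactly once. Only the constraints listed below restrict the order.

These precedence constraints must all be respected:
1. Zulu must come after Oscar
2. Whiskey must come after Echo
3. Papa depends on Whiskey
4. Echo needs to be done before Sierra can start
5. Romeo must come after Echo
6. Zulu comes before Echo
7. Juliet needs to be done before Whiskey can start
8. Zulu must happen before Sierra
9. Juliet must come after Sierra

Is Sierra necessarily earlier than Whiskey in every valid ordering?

Yes

Chaining the stated constraints: Sierra → Juliet → Whiskey.
So Sierra must precede Whiskey in any valid ordering.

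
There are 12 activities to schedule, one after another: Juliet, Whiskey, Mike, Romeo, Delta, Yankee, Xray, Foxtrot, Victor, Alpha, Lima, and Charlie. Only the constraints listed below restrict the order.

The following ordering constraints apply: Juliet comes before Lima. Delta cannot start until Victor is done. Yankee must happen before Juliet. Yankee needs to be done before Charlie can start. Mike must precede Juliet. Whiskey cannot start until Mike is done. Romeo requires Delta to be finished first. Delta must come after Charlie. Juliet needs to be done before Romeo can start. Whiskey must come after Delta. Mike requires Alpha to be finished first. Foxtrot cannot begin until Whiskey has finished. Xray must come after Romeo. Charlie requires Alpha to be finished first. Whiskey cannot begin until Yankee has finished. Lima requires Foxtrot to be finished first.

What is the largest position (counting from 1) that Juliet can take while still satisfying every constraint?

Following every chain forward from Juliet, the activities that must come later are Romeo, Xray, Lima — 3 of them.
So at least 3 activities follow Juliet, putting Juliet no later than position 9. That position is achievable by scheduling everything else first.

9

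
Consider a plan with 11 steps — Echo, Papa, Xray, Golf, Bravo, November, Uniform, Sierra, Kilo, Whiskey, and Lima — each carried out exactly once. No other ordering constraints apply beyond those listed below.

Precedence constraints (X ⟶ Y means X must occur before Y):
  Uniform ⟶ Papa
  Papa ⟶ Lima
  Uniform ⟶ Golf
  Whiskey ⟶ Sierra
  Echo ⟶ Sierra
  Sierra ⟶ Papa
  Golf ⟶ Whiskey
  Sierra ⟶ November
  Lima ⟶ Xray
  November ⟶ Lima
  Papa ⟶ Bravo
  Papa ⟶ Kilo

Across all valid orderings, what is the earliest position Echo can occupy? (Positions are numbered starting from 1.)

1

Nothing is required before Echo; it can be the very first step.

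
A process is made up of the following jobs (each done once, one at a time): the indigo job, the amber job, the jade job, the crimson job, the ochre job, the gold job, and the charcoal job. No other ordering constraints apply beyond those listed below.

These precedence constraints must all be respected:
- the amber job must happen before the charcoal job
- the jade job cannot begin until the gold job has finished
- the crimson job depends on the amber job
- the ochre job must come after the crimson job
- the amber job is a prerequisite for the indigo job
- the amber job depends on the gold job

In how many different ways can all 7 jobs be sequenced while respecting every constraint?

Only the gold job has no prerequisites, so it must go first.
Enumerating by repeatedly choosing an available job (one whose prerequisites are all placed) gives 72 distinct complete orderings.

72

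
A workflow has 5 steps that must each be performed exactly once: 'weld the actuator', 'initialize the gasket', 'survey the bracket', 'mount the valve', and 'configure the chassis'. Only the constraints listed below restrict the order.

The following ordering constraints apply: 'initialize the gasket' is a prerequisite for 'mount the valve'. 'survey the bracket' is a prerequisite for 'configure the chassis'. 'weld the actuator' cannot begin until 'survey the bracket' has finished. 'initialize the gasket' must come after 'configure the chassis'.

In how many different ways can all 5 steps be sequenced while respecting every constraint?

4

'survey the bracket' is the only step with nothing required before it, so every ordering starts there.
Systematically extending each partial ordering one step at a time and counting, there are 4 complete orderings.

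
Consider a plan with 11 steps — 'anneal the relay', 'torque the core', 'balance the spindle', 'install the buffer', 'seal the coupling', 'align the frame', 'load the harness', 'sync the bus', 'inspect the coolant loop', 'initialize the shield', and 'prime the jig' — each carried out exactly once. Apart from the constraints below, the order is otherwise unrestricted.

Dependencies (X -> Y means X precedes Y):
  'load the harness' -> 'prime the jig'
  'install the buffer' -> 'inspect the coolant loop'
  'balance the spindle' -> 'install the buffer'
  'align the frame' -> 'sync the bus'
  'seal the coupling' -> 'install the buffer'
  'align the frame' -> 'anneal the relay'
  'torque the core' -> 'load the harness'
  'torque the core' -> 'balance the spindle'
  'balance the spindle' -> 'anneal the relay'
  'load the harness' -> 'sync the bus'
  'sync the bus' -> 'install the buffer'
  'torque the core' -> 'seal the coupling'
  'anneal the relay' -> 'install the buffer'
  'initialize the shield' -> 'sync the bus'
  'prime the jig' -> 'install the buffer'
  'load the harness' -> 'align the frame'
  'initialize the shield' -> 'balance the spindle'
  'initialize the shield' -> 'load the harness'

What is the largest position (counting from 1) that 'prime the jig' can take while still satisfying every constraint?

9

Every step that must follow 'prime the jig' has to come after it. Tracing all chains starting from 'prime the jig', those steps are: 'install the buffer', 'inspect the coolant loop' — 2 in total.
With 2 mandatory successors out of 11 steps total, the latest slot for 'prime the jig' is 11−2 = 9, and it's reachable by doing all non-successors before 'prime the jig'.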